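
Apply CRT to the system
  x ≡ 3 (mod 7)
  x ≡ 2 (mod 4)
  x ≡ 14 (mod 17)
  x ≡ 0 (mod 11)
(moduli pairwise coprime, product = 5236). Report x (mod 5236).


Product of moduli M = 7 · 4 · 17 · 11 = 5236.
Merge one congruence at a time:
  Start: x ≡ 3 (mod 7).
  Combine with x ≡ 2 (mod 4); new modulus lcm = 28.
    Write x = 3 + 7·t and substitute into x ≡ 2 (mod 4): 7·t ≡ 2 − 3 = -1 (mod 4).
    Reduce coefficients mod 4: 3·t ≡ 3 (mod 4).
    The inverse of 3 mod 4 is 3 (since 3·3 = 9 = 2·4 + 1), so t ≡ 3·3 = 9 ≡ 1 (mod 4).
    Then x = 3 + 7·1 = 10, valid modulo lcm(7, 4) = 28: x ≡ 10 (mod 28).
  Combine with x ≡ 14 (mod 17); new modulus lcm = 476.
    Write x = 10 + 28·t and substitute into x ≡ 14 (mod 17): 28·t ≡ 14 − 10 = 4 (mod 17).
    Reduce coefficients mod 17: 11·t ≡ 4 (mod 17).
    The inverse of 11 mod 17 is 14 (since 11·14 = 154 = 9·17 + 1), so t ≡ 14·4 = 56 ≡ 5 (mod 17).
    Then x = 10 + 28·5 = 150, valid modulo lcm(28, 17) = 476: x ≡ 150 (mod 476).
  Combine with x ≡ 0 (mod 11); new modulus lcm = 5236.
    Write x = 150 + 476·t and substitute into x ≡ 0 (mod 11): 476·t ≡ 0 − 150 = -150 (mod 11).
    Reduce coefficients mod 11: 3·t ≡ 4 (mod 11).
    The inverse of 3 mod 11 is 4 (since 3·4 = 12 = 1·11 + 1), so t ≡ 4·4 = 16 ≡ 5 (mod 11).
    Then x = 150 + 476·5 = 2530, valid modulo lcm(476, 11) = 5236: x ≡ 2530 (mod 5236).
Verify against each original: 2530 mod 7 = 3, 2530 mod 4 = 2, 2530 mod 17 = 14, 2530 mod 11 = 0.

x ≡ 2530 (mod 5236).


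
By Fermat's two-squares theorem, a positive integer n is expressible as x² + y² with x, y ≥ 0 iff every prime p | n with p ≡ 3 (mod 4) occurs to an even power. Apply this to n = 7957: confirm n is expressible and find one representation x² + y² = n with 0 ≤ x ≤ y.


Step 1: Factor n = 7957 = 73 · 109.
Step 2: Check the mod-4 condition on each prime factor: 73 ≡ 1 (mod 4), exponent 1; 109 ≡ 1 (mod 4), exponent 1.
All primes ≡ 3 (mod 4) appear to even exponent (or don't appear), so by the two-squares theorem n IS expressible as a sum of two squares.
Step 3: Build a representation. Here n = 73 · 109 is a product of primes ≡ 1 (mod 4). Each prime p ≡ 1 (mod 4) is itself a sum of two squares; find a² by testing p − a² for a perfect square:
  73: 73 − 1² = 72, 73 − 2² = 69, 73 − 3² = 64 = 8² ⇒ 73 = 3² + 8².
  109: 109 − 1² = 108, 109 − 2² = 105, 109 − 3² = 100 = 10² ⇒ 109 = 3² + 10².
  Combine using the Brahmagupta–Fibonacci identity (a² + b²)(c² + d²) = (ac − bd)² + (ad + bc)² = (ac + bd)² + (ad − bc)²:
  73 · 109 = 7957: from (3² + 8²)(3² + 10²), take (3·3 − 8·10, 3·10 + 8·3) = (9 − 80, 30 + 24) = (-71, 54); dropping signs (only squares matter) gives (71, 54); check 71² + 54² = 5041 + 2916 = 7957 ✓.
Step 4: Order so x ≤ y and verify: 54² + 71² = 2916 + 5041 = 7957 = n. ✓

n = 7957 = 54² + 71² (one valid representation with x ≤ y).


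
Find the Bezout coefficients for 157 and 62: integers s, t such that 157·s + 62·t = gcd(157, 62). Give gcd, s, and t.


Euclidean algorithm on (157, 62) — divide until remainder is 0:
  157 = 2 · 62 + 33
  62 = 1 · 33 + 29
  33 = 1 · 29 + 4
  29 = 7 · 4 + 1
  4 = 4 · 1 + 0
gcd(157, 62) = 1.
Track Bezout coefficients alongside the remainders: start with r₀ = 157 = a·1 + b·0 (s = 1, t = 0) and r₁ = 62 = a·0 + b·1 (s = 0, t = 1); each new remainder r_{k+1} = r_{k-1} − q_k·r_k inherits s_{k+1} = s_{k-1} − q_k·s_k, t_{k+1} = t_{k-1} − q_k·t_k, so r_k = a·s_k + b·t_k at every step:
  q = 2: r = 33, s = 1 − 2·0 = 1, t = 0 − 2·1 = -2  (check: 157·1 + 62·(-2) = 33)
  q = 1: r = 29, s = 0 − 1·1 = -1, t = 1 − 1·(-2) = 3  (check: 157·(-1) + 62·3 = 29)
  q = 1: r = 4, s = 1 − 1·(-1) = 2, t = -2 − 1·3 = -5  (check: 157·2 + 62·(-5) = 4)
  q = 7: r = 1, s = -1 − 7·2 = -15, t = 3 − 7·(-5) = 38  (check: 157·(-15) + 62·38 = 1)
The row with r = 1 (the gcd) gives the Bezout coefficients s = -15, t = 38.
Result: 157 · (-15) + 62 · (38) = 1.

gcd(157, 62) = 1; s = -15, t = 38 (check: 157·(-15) + 62·38 = 1).


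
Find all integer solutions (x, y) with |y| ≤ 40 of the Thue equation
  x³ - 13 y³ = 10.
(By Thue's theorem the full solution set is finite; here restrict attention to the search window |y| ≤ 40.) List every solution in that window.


The equation is x³ - 13y³ = 10. For fixed y, x³ = 13·y³ + 10, so a solution requires the RHS to be a perfect cube.
Strategy: iterate y from -40 to 40, compute RHS = 13·y³ + 10, and check whether it is a (positive or negative) perfect cube.
Check small values of y:
  y = 0: RHS = 10 is not a perfect cube.
  y = 1: RHS = 23 is not a perfect cube.
  y = -1: RHS = -3 is not a perfect cube.
  y = 2: RHS = 114 is not a perfect cube.
  y = -2: RHS = -94 is not a perfect cube.
  y = 3: RHS = 361 is not a perfect cube.
  y = -3: RHS = -341 is not a perfect cube.
Continuing the search up to |y| = 40 finds no solutions either.
No (x, y) in the scanned range satisfies the equation.

No integer solutions with |y| ≤ 40.


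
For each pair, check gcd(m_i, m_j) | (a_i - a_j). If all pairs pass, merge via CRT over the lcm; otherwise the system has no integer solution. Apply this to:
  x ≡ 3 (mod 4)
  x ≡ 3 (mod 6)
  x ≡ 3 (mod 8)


Moduli 4, 6, 8 are not pairwise coprime, so CRT works modulo lcm(m_i) when all pairwise compatibility conditions hold.
Pairwise compatibility: gcd(m_i, m_j) must divide a_i - a_j for every pair.
Merge one congruence at a time:
  Start: x ≡ 3 (mod 4).
  Combine with x ≡ 3 (mod 6): gcd(4, 6) = 2; 3 - 3 = 0, which IS divisible by 2, so compatible.
    Write x = 3 + 4·t and substitute into x ≡ 3 (mod 6): 4·t ≡ 3 − 3 = 0 (mod 6).
    Divide the congruence (and modulus) by g = 2: 2·t ≡ 0 (mod 3).
    The inverse of 2 mod 3 is 2 (since 2·2 = 4 = 1·3 + 1), so t ≡ 2·0 = 0 ≡ 0 (mod 3).
    Then x = 3 + 4·0 = 3, valid modulo lcm(4, 6) = 12: x ≡ 3 (mod 12).
  Combine with x ≡ 3 (mod 8): gcd(12, 8) = 4; 3 - 3 = 0, which IS divisible by 4, so compatible.
    Write x = 3 + 12·t and substitute into x ≡ 3 (mod 8): 12·t ≡ 3 − 3 = 0 (mod 8).
    Divide the congruence (and modulus) by g = 4: 3·t ≡ 0 (mod 2).
    Reduce coefficients mod 2: 1·t ≡ 0 (mod 2).
    So t ≡ 0 (mod 2).
    Then x = 3 + 12·0 = 3, valid modulo lcm(12, 8) = 24: x ≡ 3 (mod 24).
Verify: 3 mod 4 = 3, 3 mod 6 = 3, 3 mod 8 = 3.

x ≡ 3 (mod 24).


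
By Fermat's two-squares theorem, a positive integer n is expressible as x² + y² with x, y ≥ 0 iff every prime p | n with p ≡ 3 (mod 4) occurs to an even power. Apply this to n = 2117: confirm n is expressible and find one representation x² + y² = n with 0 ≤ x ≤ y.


Step 1: Factor n = 2117 = 29 · 73.
Step 2: Check the mod-4 condition on each prime factor: 29 ≡ 1 (mod 4), exponent 1; 73 ≡ 1 (mod 4), exponent 1.
All primes ≡ 3 (mod 4) appear to even exponent (or don't appear), so by the two-squares theorem n IS expressible as a sum of two squares.
Step 3: Build a representation. Here n = 29 · 73 is a product of primes ≡ 1 (mod 4). Each prime p ≡ 1 (mod 4) is itself a sum of two squares; find a² by testing p − a² for a perfect square:
  29: 29 − 1² = 28, 29 − 2² = 25 = 5² ⇒ 29 = 2² + 5².
  73: 73 − 1² = 72, 73 − 2² = 69, 73 − 3² = 64 = 8² ⇒ 73 = 3² + 8².
  Combine using the Brahmagupta–Fibonacci identity (a² + b²)(c² + d²) = (ac − bd)² + (ad + bc)² = (ac + bd)² + (ad − bc)²:
  29 · 73 = 2117: from (2² + 5²)(3² + 8²), take (2·3 − 5·8, 2·8 + 5·3) = (6 − 40, 16 + 15) = (-34, 31); dropping signs (only squares matter) gives (34, 31); check 34² + 31² = 1156 + 961 = 2117 ✓.
Step 4: Order so x ≤ y and verify: 31² + 34² = 961 + 1156 = 2117 = n. ✓

n = 2117 = 31² + 34² (one valid representation with x ≤ y).


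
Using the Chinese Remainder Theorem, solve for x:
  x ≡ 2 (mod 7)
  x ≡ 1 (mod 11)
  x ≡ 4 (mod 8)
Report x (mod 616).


Moduli 7, 11, 8 are pairwise coprime; by CRT there is a unique solution modulo M = 7 · 11 · 8 = 616.
Solve pairwise, accumulating the modulus:
  Start with x ≡ 2 (mod 7).
  Combine with x ≡ 1 (mod 11): since gcd(7, 11) = 1, we get a unique residue mod 77.
    Write x = 2 + 7·t and substitute into x ≡ 1 (mod 11): 7·t ≡ 1 − 2 = -1 (mod 11).
    Reduce coefficients mod 11: 7·t ≡ 10 (mod 11).
    The inverse of 7 mod 11 is 8 (since 7·8 = 56 = 5·11 + 1), so t ≡ 8·10 = 80 ≡ 3 (mod 11).
    Then x = 2 + 7·3 = 23, valid modulo lcm(7, 11) = 77: x ≡ 23 (mod 77).
  Combine with x ≡ 4 (mod 8): since gcd(77, 8) = 1, we get a unique residue mod 616.
    Write x = 23 + 77·t and substitute into x ≡ 4 (mod 8): 77·t ≡ 4 − 23 = -19 (mod 8).
    Reduce coefficients mod 8: 5·t ≡ 5 (mod 8).
    The inverse of 5 mod 8 is 5 (since 5·5 = 25 = 3·8 + 1), so t ≡ 5·5 = 25 ≡ 1 (mod 8).
    Then x = 23 + 77·1 = 100, valid modulo lcm(77, 8) = 616: x ≡ 100 (mod 616).
Verify: 100 mod 7 = 2 ✓, 100 mod 11 = 1 ✓, 100 mod 8 = 4 ✓.

x ≡ 100 (mod 616).


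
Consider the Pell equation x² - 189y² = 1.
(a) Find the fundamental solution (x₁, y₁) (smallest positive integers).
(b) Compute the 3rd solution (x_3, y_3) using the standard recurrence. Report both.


Step 1: Find the fundamental solution (x₁, y₁) of x² - 189y² = 1.
  Expand √189 as a continued fraction. a₀ = ⌊√189⌋ = 13; iterate m_{k+1} = d_k·a_k − m_k, d_{k+1} = (189 − m_{k+1}²)/d_k, a_{k+1} = ⌊(a₀ + m_{k+1})/d_{k+1}⌋ (starting m₀ = 0, d₀ = 1), with convergents p_k = a_k·p_{k-1} + p_{k-2}, q_k = a_k·q_{k-1} + q_{k-2} (p₋₁ = 1, q₋₁ = 0):
  k = 0: a₀ = 13; p₀/q₀ = 13/1; p₀² − 189·q₀² = 169 − 189 = -20.
  k = 1: m = 13, d = 20, a = ⌊(13 + 13)/20⌋ = 1; p/q = (1·13 + 1)/(1·1 + 0) = 14/1; p² − 189·q² = 196 − 189 = 7.
  k = 2: m = 7, d = 7, a = ⌊(13 + 7)/7⌋ = 2; p/q = (2·14 + 13)/(2·1 + 1) = 41/3; p² − 189·q² = 1681 − 1701 = -20.
  k = 3: m = 7, d = 20, a = ⌊(13 + 7)/20⌋ = 1; p/q = (1·41 + 14)/(1·3 + 1) = 55/4; p² − 189·q² = 3025 − 3024 = 1.
  The first convergent with p² − 189·q² = 1 gives the fundamental solution (x₁, y₁) = (55, 4).
Step 2: Apply the recurrence (x_{n+1}, y_{n+1}) = (x₁x_n + 189y₁y_n, x₁y_n + y₁x_n) repeatedly.
  From (x_1, y_1) = (55, 4): x_2 = 55·55 + 189·4·4 = 6049; y_2 = 55·4 + 4·55 = 440.
  From (x_2, y_2) = (6049, 440): x_3 = 55·6049 + 189·4·440 = 665335; y_3 = 55·440 + 4·6049 = 48396.
Step 3: Verify x_3² - 189·y_3² = 442670662225 - 442670662224 = 1 (should be 1). ✓

(x_1, y_1) = (55, 4); (x_3, y_3) = (665335, 48396).


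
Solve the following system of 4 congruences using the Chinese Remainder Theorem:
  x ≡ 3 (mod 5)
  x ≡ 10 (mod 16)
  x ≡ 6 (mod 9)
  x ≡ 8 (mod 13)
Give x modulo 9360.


Product of moduli M = 5 · 16 · 9 · 13 = 9360.
Merge one congruence at a time:
  Start: x ≡ 3 (mod 5).
  Combine with x ≡ 10 (mod 16); new modulus lcm = 80.
    Write x = 3 + 5·t and substitute into x ≡ 10 (mod 16): 5·t ≡ 10 − 3 = 7 (mod 16).
    The inverse of 5 mod 16 is 13 (since 5·13 = 65 = 4·16 + 1), so t ≡ 13·7 = 91 ≡ 11 (mod 16).
    Then x = 3 + 5·11 = 58, valid modulo lcm(5, 16) = 80: x ≡ 58 (mod 80).
  Combine with x ≡ 6 (mod 9); new modulus lcm = 720.
    Write x = 58 + 80·t and substitute into x ≡ 6 (mod 9): 80·t ≡ 6 − 58 = -52 (mod 9).
    Reduce coefficients mod 9: 8·t ≡ 2 (mod 9).
    The inverse of 8 mod 9 is 8 (since 8·8 = 64 = 7·9 + 1), so t ≡ 8·2 = 16 ≡ 7 (mod 9).
    Then x = 58 + 80·7 = 618, valid modulo lcm(80, 9) = 720: x ≡ 618 (mod 720).
  Combine with x ≡ 8 (mod 13); new modulus lcm = 9360.
    Write x = 618 + 720·t and substitute into x ≡ 8 (mod 13): 720·t ≡ 8 − 618 = -610 (mod 13).
    Reduce coefficients mod 13: 5·t ≡ 1 (mod 13).
    The inverse of 5 mod 13 is 8 (since 5·8 = 40 = 3·13 + 1), so t ≡ 8·1 = 8 ≡ 8 (mod 13).
    Then x = 618 + 720·8 = 6378, valid modulo lcm(720, 13) = 9360: x ≡ 6378 (mod 9360).
Verify against each original: 6378 mod 5 = 3, 6378 mod 16 = 10, 6378 mod 9 = 6, 6378 mod 13 = 8.

x ≡ 6378 (mod 9360).


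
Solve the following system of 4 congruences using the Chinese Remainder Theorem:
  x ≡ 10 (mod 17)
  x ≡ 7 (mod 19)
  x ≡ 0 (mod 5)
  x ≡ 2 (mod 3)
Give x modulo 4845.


Product of moduli M = 17 · 19 · 5 · 3 = 4845.
Merge one congruence at a time:
  Start: x ≡ 10 (mod 17).
  Combine with x ≡ 7 (mod 19); new modulus lcm = 323.
    Write x = 10 + 17·t and substitute into x ≡ 7 (mod 19): 17·t ≡ 7 − 10 = -3 (mod 19).
    Reduce coefficients mod 19: 17·t ≡ 16 (mod 19).
    The inverse of 17 mod 19 is 9 (since 17·9 = 153 = 8·19 + 1), so t ≡ 9·16 = 144 ≡ 11 (mod 19).
    Then x = 10 + 17·11 = 197, valid modulo lcm(17, 19) = 323: x ≡ 197 (mod 323).
  Combine with x ≡ 0 (mod 5); new modulus lcm = 1615.
    Write x = 197 + 323·t and substitute into x ≡ 0 (mod 5): 323·t ≡ 0 − 197 = -197 (mod 5).
    Reduce coefficients mod 5: 3·t ≡ 3 (mod 5).
    The inverse of 3 mod 5 is 2 (since 3·2 = 6 = 1·5 + 1), so t ≡ 2·3 = 6 ≡ 1 (mod 5).
    Then x = 197 + 323·1 = 520, valid modulo lcm(323, 5) = 1615: x ≡ 520 (mod 1615).
  Combine with x ≡ 2 (mod 3); new modulus lcm = 4845.
    Write x = 520 + 1615·t and substitute into x ≡ 2 (mod 3): 1615·t ≡ 2 − 520 = -518 (mod 3).
    Reduce coefficients mod 3: 1·t ≡ 1 (mod 3).
    So t ≡ 1 (mod 3).
    Then x = 520 + 1615·1 = 2135, valid modulo lcm(1615, 3) = 4845: x ≡ 2135 (mod 4845).
Verify against each original: 2135 mod 17 = 10, 2135 mod 19 = 7, 2135 mod 5 = 0, 2135 mod 3 = 2.

x ≡ 2135 (mod 4845).


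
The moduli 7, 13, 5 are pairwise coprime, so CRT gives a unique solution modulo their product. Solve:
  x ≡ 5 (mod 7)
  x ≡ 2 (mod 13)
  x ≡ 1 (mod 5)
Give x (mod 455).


Moduli 7, 13, 5 are pairwise coprime; by CRT there is a unique solution modulo M = 7 · 13 · 5 = 455.
Solve pairwise, accumulating the modulus:
  Start with x ≡ 5 (mod 7).
  Combine with x ≡ 2 (mod 13): since gcd(7, 13) = 1, we get a unique residue mod 91.
    Write x = 5 + 7·t and substitute into x ≡ 2 (mod 13): 7·t ≡ 2 − 5 = -3 (mod 13).
    Reduce coefficients mod 13: 7·t ≡ 10 (mod 13).
    The inverse of 7 mod 13 is 2 (since 7·2 = 14 = 1·13 + 1), so t ≡ 2·10 = 20 ≡ 7 (mod 13).
    Then x = 5 + 7·7 = 54, valid modulo lcm(7, 13) = 91: x ≡ 54 (mod 91).
  Combine with x ≡ 1 (mod 5): since gcd(91, 5) = 1, we get a unique residue mod 455.
    Write x = 54 + 91·t and substitute into x ≡ 1 (mod 5): 91·t ≡ 1 − 54 = -53 (mod 5).
    Reduce coefficients mod 5: 1·t ≡ 2 (mod 5).
    So t ≡ 2 (mod 5).
    Then x = 54 + 91·2 = 236, valid modulo lcm(91, 5) = 455: x ≡ 236 (mod 455).
Verify: 236 mod 7 = 5 ✓, 236 mod 13 = 2 ✓, 236 mod 5 = 1 ✓.

x ≡ 236 (mod 455).


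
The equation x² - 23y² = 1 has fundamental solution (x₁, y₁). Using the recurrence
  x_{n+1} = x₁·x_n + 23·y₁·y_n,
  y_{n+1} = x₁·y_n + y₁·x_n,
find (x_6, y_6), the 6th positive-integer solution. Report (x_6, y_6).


Step 1: Find the fundamental solution (x₁, y₁) of x² - 23y² = 1.
  Expand √23 as a continued fraction. a₀ = ⌊√23⌋ = 4; iterate m_{k+1} = d_k·a_k − m_k, d_{k+1} = (23 − m_{k+1}²)/d_k, a_{k+1} = ⌊(a₀ + m_{k+1})/d_{k+1}⌋ (starting m₀ = 0, d₀ = 1), with convergents p_k = a_k·p_{k-1} + p_{k-2}, q_k = a_k·q_{k-1} + q_{k-2} (p₋₁ = 1, q₋₁ = 0):
  k = 0: a₀ = 4; p₀/q₀ = 4/1; p₀² − 23·q₀² = 16 − 23 = -7.
  k = 1: m = 4, d = 7, a = ⌊(4 + 4)/7⌋ = 1; p/q = (1·4 + 1)/(1·1 + 0) = 5/1; p² − 23·q² = 25 − 23 = 2.
  k = 2: m = 3, d = 2, a = ⌊(4 + 3)/2⌋ = 3; p/q = (3·5 + 4)/(3·1 + 1) = 19/4; p² − 23·q² = 361 − 368 = -7.
  k = 3: m = 3, d = 7, a = ⌊(4 + 3)/7⌋ = 1; p/q = (1·19 + 5)/(1·4 + 1) = 24/5; p² − 23·q² = 576 − 575 = 1.
  The first convergent with p² − 23·q² = 1 gives the fundamental solution (x₁, y₁) = (24, 5).
Step 2: Apply the recurrence (x_{n+1}, y_{n+1}) = (x₁x_n + 23y₁y_n, x₁y_n + y₁x_n) repeatedly.
  From (x_1, y_1) = (24, 5): x_2 = 24·24 + 23·5·5 = 1151; y_2 = 24·5 + 5·24 = 240.
  From (x_2, y_2) = (1151, 240): x_3 = 24·1151 + 23·5·240 = 55224; y_3 = 24·240 + 5·1151 = 11515.
  From (x_3, y_3) = (55224, 11515): x_4 = 24·55224 + 23·5·11515 = 2649601; y_4 = 24·11515 + 5·55224 = 552480.
  From (x_4, y_4) = (2649601, 552480): x_5 = 24·2649601 + 23·5·552480 = 127125624; y_5 = 24·552480 + 5·2649601 = 26507525.
  From (x_5, y_5) = (127125624, 26507525): x_6 = 24·127125624 + 23·5·26507525 = 6099380351; y_6 = 24·26507525 + 5·127125624 = 1271808720.
Step 3: Verify x_6² - 23·y_6² = 37202440666164883201 - 37202440666164883200 = 1 (should be 1). ✓

(x_1, y_1) = (24, 5); (x_6, y_6) = (6099380351, 1271808720).


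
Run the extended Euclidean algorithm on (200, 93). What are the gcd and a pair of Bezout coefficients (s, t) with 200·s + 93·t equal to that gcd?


Euclidean algorithm on (200, 93) — divide until remainder is 0:
  200 = 2 · 93 + 14
  93 = 6 · 14 + 9
  14 = 1 · 9 + 5
  9 = 1 · 5 + 4
  5 = 1 · 4 + 1
  4 = 4 · 1 + 0
gcd(200, 93) = 1.
Track Bezout coefficients alongside the remainders: start with r₀ = 200 = a·1 + b·0 (s = 1, t = 0) and r₁ = 93 = a·0 + b·1 (s = 0, t = 1); each new remainder r_{k+1} = r_{k-1} − q_k·r_k inherits s_{k+1} = s_{k-1} − q_k·s_k, t_{k+1} = t_{k-1} − q_k·t_k, so r_k = a·s_k + b·t_k at every step:
  q = 2: r = 14, s = 1 − 2·0 = 1, t = 0 − 2·1 = -2  (check: 200·1 + 93·(-2) = 14)
  q = 6: r = 9, s = 0 − 6·1 = -6, t = 1 − 6·(-2) = 13  (check: 200·(-6) + 93·13 = 9)
  q = 1: r = 5, s = 1 − 1·(-6) = 7, t = -2 − 1·13 = -15  (check: 200·7 + 93·(-15) = 5)
  q = 1: r = 4, s = -6 − 1·7 = -13, t = 13 − 1·(-15) = 28  (check: 200·(-13) + 93·28 = 4)
  q = 1: r = 1, s = 7 − 1·(-13) = 20, t = -15 − 1·28 = -43  (check: 200·20 + 93·(-43) = 1)
The row with r = 1 (the gcd) gives the Bezout coefficients s = 20, t = -43.
Result: 200 · (20) + 93 · (-43) = 1.

gcd(200, 93) = 1; s = 20, t = -43 (check: 200·20 + 93·(-43) = 1).


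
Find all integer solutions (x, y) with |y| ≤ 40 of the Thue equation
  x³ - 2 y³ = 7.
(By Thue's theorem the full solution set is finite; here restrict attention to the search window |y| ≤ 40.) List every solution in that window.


The equation is x³ - 2y³ = 7. For fixed y, x³ = 2·y³ + 7, so a solution requires the RHS to be a perfect cube.
Strategy: iterate y from -40 to 40, compute RHS = 2·y³ + 7, and check whether it is a (positive or negative) perfect cube.
Check small values of y:
  y = 0: RHS = 7 is not a perfect cube.
  y = 1: RHS = 9 is not a perfect cube.
  y = -1: RHS = 5 is not a perfect cube.
  y = 2: RHS = 23 is not a perfect cube.
  y = -2: RHS = -9 is not a perfect cube.
  y = 3: RHS = 61 is not a perfect cube.
  y = -3: RHS = -47 is not a perfect cube.
Continuing the search up to |y| = 40 finds no solutions either.
No (x, y) in the scanned range satisfies the equation.

No integer solutions with |y| ≤ 40.


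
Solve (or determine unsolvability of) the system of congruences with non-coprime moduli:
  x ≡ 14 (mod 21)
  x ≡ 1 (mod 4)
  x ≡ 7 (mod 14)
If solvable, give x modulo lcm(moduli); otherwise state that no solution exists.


Moduli 21, 4, 14 are not pairwise coprime, so CRT works modulo lcm(m_i) when all pairwise compatibility conditions hold.
Pairwise compatibility: gcd(m_i, m_j) must divide a_i - a_j for every pair.
Merge one congruence at a time:
  Start: x ≡ 14 (mod 21).
  Combine with x ≡ 1 (mod 4): gcd(21, 4) = 1; 1 - 14 = -13, which IS divisible by 1, so compatible.
    Write x = 14 + 21·t and substitute into x ≡ 1 (mod 4): 21·t ≡ 1 − 14 = -13 (mod 4).
    Reduce coefficients mod 4: 1·t ≡ 3 (mod 4).
    So t ≡ 3 (mod 4).
    Then x = 14 + 21·3 = 77, valid modulo lcm(21, 4) = 84: x ≡ 77 (mod 84).
  Combine with x ≡ 7 (mod 14): gcd(84, 14) = 14; 7 - 77 = -70, which IS divisible by 14, so compatible.
    Write x = 77 + 84·t and substitute into x ≡ 7 (mod 14): 84·t ≡ 7 − 77 = -70 (mod 14).
    Divide the congruence (and modulus) by g = 14: 6·t ≡ -5 (mod 1).
    Modulo 1 every t works; take t = 0.
    Then x = 77 + 84·0 = 77, valid modulo lcm(84, 14) = 84: x ≡ 77 (mod 84).
Verify: 77 mod 21 = 14, 77 mod 4 = 1, 77 mod 14 = 7.

x ≡ 77 (mod 84).


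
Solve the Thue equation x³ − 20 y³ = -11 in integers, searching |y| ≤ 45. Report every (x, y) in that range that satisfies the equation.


The equation is x³ - 20y³ = -11. For fixed y, x³ = 20·y³ − 11, so a solution requires the RHS to be a perfect cube.
Strategy: iterate y from -45 to 45, compute RHS = 20·y³ − 11, and check whether it is a (positive or negative) perfect cube.
Check small values of y:
  y = 0: RHS = -11 is not a perfect cube.
  y = 1: RHS = 9 is not a perfect cube.
  y = -1: RHS = -31 is not a perfect cube.
  y = 2: RHS = 149 is not a perfect cube.
  y = -2: RHS = -171 is not a perfect cube.
  y = 3: RHS = 529 is not a perfect cube.
  y = -3: RHS = -551 is not a perfect cube.
Continuing the search up to |y| = 45 finds no solutions either.
No (x, y) in the scanned range satisfies the equation.

No integer solutions with |y| ≤ 45.


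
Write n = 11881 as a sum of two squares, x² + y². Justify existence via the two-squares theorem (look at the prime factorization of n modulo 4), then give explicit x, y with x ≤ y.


Step 1: Factor n = 11881 = 109^2.
Step 2: Check the mod-4 condition on each prime factor: 109 ≡ 1 (mod 4), exponent 2.
All primes ≡ 3 (mod 4) appear to even exponent (or don't appear), so by the two-squares theorem n IS expressible as a sum of two squares.
Step 3: Build a representation. Here n = 109 · 109 is a product of primes ≡ 1 (mod 4). Each prime p ≡ 1 (mod 4) is itself a sum of two squares; find a² by testing p − a² for a perfect square:
  109: 109 − 1² = 108, 109 − 2² = 105, 109 − 3² = 100 = 10² ⇒ 109 = 3² + 10².
  Combine using the Brahmagupta–Fibonacci identity (a² + b²)(c² + d²) = (ac − bd)² + (ad + bc)² = (ac + bd)² + (ad − bc)²:
  109 · 109 = 11881: from (3² + 10²)(3² + 10²), take (3·3 − 10·10, 3·10 + 10·3) = (9 − 100, 30 + 30) = (-91, 60); dropping signs (only squares matter) gives (91, 60); check 91² + 60² = 8281 + 3600 = 11881 ✓.
Step 4: Order so x ≤ y and verify: 60² + 91² = 3600 + 8281 = 11881 = n. ✓

n = 11881 = 60² + 91² (one valid representation with x ≤ y).


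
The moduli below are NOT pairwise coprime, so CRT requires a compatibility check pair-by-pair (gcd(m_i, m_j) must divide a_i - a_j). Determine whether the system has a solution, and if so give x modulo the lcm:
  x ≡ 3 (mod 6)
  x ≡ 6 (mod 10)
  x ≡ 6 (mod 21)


Moduli 6, 10, 21 are not pairwise coprime, so CRT works modulo lcm(m_i) when all pairwise compatibility conditions hold.
Pairwise compatibility: gcd(m_i, m_j) must divide a_i - a_j for every pair.
Merge one congruence at a time:
  Start: x ≡ 3 (mod 6).
  Combine with x ≡ 6 (mod 10): gcd(6, 10) = 2, and 6 - 3 = 3 is NOT divisible by 2.
    ⇒ system is inconsistent (no integer solution).

No solution (the system is inconsistent).


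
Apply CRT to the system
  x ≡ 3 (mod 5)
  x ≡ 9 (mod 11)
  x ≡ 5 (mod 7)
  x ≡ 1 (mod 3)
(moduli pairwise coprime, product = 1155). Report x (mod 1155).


Product of moduli M = 5 · 11 · 7 · 3 = 1155.
Merge one congruence at a time:
  Start: x ≡ 3 (mod 5).
  Combine with x ≡ 9 (mod 11); new modulus lcm = 55.
    Write x = 3 + 5·t and substitute into x ≡ 9 (mod 11): 5·t ≡ 9 − 3 = 6 (mod 11).
    The inverse of 5 mod 11 is 9 (since 5·9 = 45 = 4·11 + 1), so t ≡ 9·6 = 54 ≡ 10 (mod 11).
    Then x = 3 + 5·10 = 53, valid modulo lcm(5, 11) = 55: x ≡ 53 (mod 55).
  Combine with x ≡ 5 (mod 7); new modulus lcm = 385.
    Write x = 53 + 55·t and substitute into x ≡ 5 (mod 7): 55·t ≡ 5 − 53 = -48 (mod 7).
    Reduce coefficients mod 7: 6·t ≡ 1 (mod 7).
    The inverse of 6 mod 7 is 6 (since 6·6 = 36 = 5·7 + 1), so t ≡ 6·1 = 6 ≡ 6 (mod 7).
    Then x = 53 + 55·6 = 383, valid modulo lcm(55, 7) = 385: x ≡ 383 (mod 385).
  Combine with x ≡ 1 (mod 3); new modulus lcm = 1155.
    Write x = 383 + 385·t and substitute into x ≡ 1 (mod 3): 385·t ≡ 1 − 383 = -382 (mod 3).
    Reduce coefficients mod 3: 1·t ≡ 2 (mod 3).
    So t ≡ 2 (mod 3).
    Then x = 383 + 385·2 = 1153, valid modulo lcm(385, 3) = 1155: x ≡ 1153 (mod 1155).
Verify against each original: 1153 mod 5 = 3, 1153 mod 11 = 9, 1153 mod 7 = 5, 1153 mod 3 = 1.

x ≡ 1153 (mod 1155).


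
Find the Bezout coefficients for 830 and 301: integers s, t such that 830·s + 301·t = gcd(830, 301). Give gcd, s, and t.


Euclidean algorithm on (830, 301) — divide until remainder is 0:
  830 = 2 · 301 + 228
  301 = 1 · 228 + 73
  228 = 3 · 73 + 9
  73 = 8 · 9 + 1
  9 = 9 · 1 + 0
gcd(830, 301) = 1.
Track Bezout coefficients alongside the remainders: start with r₀ = 830 = a·1 + b·0 (s = 1, t = 0) and r₁ = 301 = a·0 + b·1 (s = 0, t = 1); each new remainder r_{k+1} = r_{k-1} − q_k·r_k inherits s_{k+1} = s_{k-1} − q_k·s_k, t_{k+1} = t_{k-1} − q_k·t_k, so r_k = a·s_k + b·t_k at every step:
  q = 2: r = 228, s = 1 − 2·0 = 1, t = 0 − 2·1 = -2  (check: 830·1 + 301·(-2) = 228)
  q = 1: r = 73, s = 0 − 1·1 = -1, t = 1 − 1·(-2) = 3  (check: 830·(-1) + 301·3 = 73)
  q = 3: r = 9, s = 1 − 3·(-1) = 4, t = -2 − 3·3 = -11  (check: 830·4 + 301·(-11) = 9)
  q = 8: r = 1, s = -1 − 8·4 = -33, t = 3 − 8·(-11) = 91  (check: 830·(-33) + 301·91 = 1)
The row with r = 1 (the gcd) gives the Bezout coefficients s = -33, t = 91.
Result: 830 · (-33) + 301 · (91) = 1.

gcd(830, 301) = 1; s = -33, t = 91 (check: 830·(-33) + 301·91 = 1).


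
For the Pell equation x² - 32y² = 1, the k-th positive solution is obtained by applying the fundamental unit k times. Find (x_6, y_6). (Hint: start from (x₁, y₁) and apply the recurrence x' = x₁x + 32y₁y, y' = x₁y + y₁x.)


Step 1: Find the fundamental solution (x₁, y₁) of x² - 32y² = 1.
  Expand √32 as a continued fraction. a₀ = ⌊√32⌋ = 5; iterate m_{k+1} = d_k·a_k − m_k, d_{k+1} = (32 − m_{k+1}²)/d_k, a_{k+1} = ⌊(a₀ + m_{k+1})/d_{k+1}⌋ (starting m₀ = 0, d₀ = 1), with convergents p_k = a_k·p_{k-1} + p_{k-2}, q_k = a_k·q_{k-1} + q_{k-2} (p₋₁ = 1, q₋₁ = 0):
  k = 0: a₀ = 5; p₀/q₀ = 5/1; p₀² − 32·q₀² = 25 − 32 = -7.
  k = 1: m = 5, d = 7, a = ⌊(5 + 5)/7⌋ = 1; p/q = (1·5 + 1)/(1·1 + 0) = 6/1; p² − 32·q² = 36 − 32 = 4.
  k = 2: m = 2, d = 4, a = ⌊(5 + 2)/4⌋ = 1; p/q = (1·6 + 5)/(1·1 + 1) = 11/2; p² − 32·q² = 121 − 128 = -7.
  k = 3: m = 2, d = 7, a = ⌊(5 + 2)/7⌋ = 1; p/q = (1·11 + 6)/(1·2 + 1) = 17/3; p² − 32·q² = 289 − 288 = 1.
  The first convergent with p² − 32·q² = 1 gives the fundamental solution (x₁, y₁) = (17, 3).
Step 2: Apply the recurrence (x_{n+1}, y_{n+1}) = (x₁x_n + 32y₁y_n, x₁y_n + y₁x_n) repeatedly.
  From (x_1, y_1) = (17, 3): x_2 = 17·17 + 32·3·3 = 577; y_2 = 17·3 + 3·17 = 102.
  From (x_2, y_2) = (577, 102): x_3 = 17·577 + 32·3·102 = 19601; y_3 = 17·102 + 3·577 = 3465.
  From (x_3, y_3) = (19601, 3465): x_4 = 17·19601 + 32·3·3465 = 665857; y_4 = 17·3465 + 3·19601 = 117708.
  From (x_4, y_4) = (665857, 117708): x_5 = 17·665857 + 32·3·117708 = 22619537; y_5 = 17·117708 + 3·665857 = 3998607.
  From (x_5, y_5) = (22619537, 3998607): x_6 = 17·22619537 + 32·3·3998607 = 768398401; y_6 = 17·3998607 + 3·22619537 = 135834930.
Step 3: Verify x_6² - 32·y_6² = 590436102659356801 - 590436102659356800 = 1 (should be 1). ✓

(x_1, y_1) = (17, 3); (x_6, y_6) = (768398401, 135834930).


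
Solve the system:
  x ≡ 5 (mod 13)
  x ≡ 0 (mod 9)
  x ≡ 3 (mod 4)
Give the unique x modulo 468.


Moduli 13, 9, 4 are pairwise coprime; by CRT there is a unique solution modulo M = 13 · 9 · 4 = 468.
Solve pairwise, accumulating the modulus:
  Start with x ≡ 5 (mod 13).
  Combine with x ≡ 0 (mod 9): since gcd(13, 9) = 1, we get a unique residue mod 117.
    Write x = 5 + 13·t and substitute into x ≡ 0 (mod 9): 13·t ≡ 0 − 5 = -5 (mod 9).
    Reduce coefficients mod 9: 4·t ≡ 4 (mod 9).
    The inverse of 4 mod 9 is 7 (since 4·7 = 28 = 3·9 + 1), so t ≡ 7·4 = 28 ≡ 1 (mod 9).
    Then x = 5 + 13·1 = 18, valid modulo lcm(13, 9) = 117: x ≡ 18 (mod 117).
  Combine with x ≡ 3 (mod 4): since gcd(117, 4) = 1, we get a unique residue mod 468.
    Write x = 18 + 117·t and substitute into x ≡ 3 (mod 4): 117·t ≡ 3 − 18 = -15 (mod 4).
    Reduce coefficients mod 4: 1·t ≡ 1 (mod 4).
    So t ≡ 1 (mod 4).
    Then x = 18 + 117·1 = 135, valid modulo lcm(117, 4) = 468: x ≡ 135 (mod 468).
Verify: 135 mod 13 = 5 ✓, 135 mod 9 = 0 ✓, 135 mod 4 = 3 ✓.

x ≡ 135 (mod 468).


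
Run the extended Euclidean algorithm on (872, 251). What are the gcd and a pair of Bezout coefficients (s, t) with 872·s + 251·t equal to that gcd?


Euclidean algorithm on (872, 251) — divide until remainder is 0:
  872 = 3 · 251 + 119
  251 = 2 · 119 + 13
  119 = 9 · 13 + 2
  13 = 6 · 2 + 1
  2 = 2 · 1 + 0
gcd(872, 251) = 1.
Track Bezout coefficients alongside the remainders: start with r₀ = 872 = a·1 + b·0 (s = 1, t = 0) and r₁ = 251 = a·0 + b·1 (s = 0, t = 1); each new remainder r_{k+1} = r_{k-1} − q_k·r_k inherits s_{k+1} = s_{k-1} − q_k·s_k, t_{k+1} = t_{k-1} − q_k·t_k, so r_k = a·s_k + b·t_k at every step:
  q = 3: r = 119, s = 1 − 3·0 = 1, t = 0 − 3·1 = -3  (check: 872·1 + 251·(-3) = 119)
  q = 2: r = 13, s = 0 − 2·1 = -2, t = 1 − 2·(-3) = 7  (check: 872·(-2) + 251·7 = 13)
  q = 9: r = 2, s = 1 − 9·(-2) = 19, t = -3 − 9·7 = -66  (check: 872·19 + 251·(-66) = 2)
  q = 6: r = 1, s = -2 − 6·19 = -116, t = 7 − 6·(-66) = 403  (check: 872·(-116) + 251·403 = 1)
The row with r = 1 (the gcd) gives the Bezout coefficients s = -116, t = 403.
Result: 872 · (-116) + 251 · (403) = 1.

gcd(872, 251) = 1; s = -116, t = 403 (check: 872·(-116) + 251·403 = 1).


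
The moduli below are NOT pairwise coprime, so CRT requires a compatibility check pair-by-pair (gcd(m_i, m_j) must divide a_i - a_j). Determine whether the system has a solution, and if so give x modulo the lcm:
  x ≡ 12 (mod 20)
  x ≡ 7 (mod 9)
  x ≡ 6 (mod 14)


Moduli 20, 9, 14 are not pairwise coprime, so CRT works modulo lcm(m_i) when all pairwise compatibility conditions hold.
Pairwise compatibility: gcd(m_i, m_j) must divide a_i - a_j for every pair.
Merge one congruence at a time:
  Start: x ≡ 12 (mod 20).
  Combine with x ≡ 7 (mod 9): gcd(20, 9) = 1; 7 - 12 = -5, which IS divisible by 1, so compatible.
    Write x = 12 + 20·t and substitute into x ≡ 7 (mod 9): 20·t ≡ 7 − 12 = -5 (mod 9).
    Reduce coefficients mod 9: 2·t ≡ 4 (mod 9).
    The inverse of 2 mod 9 is 5 (since 2·5 = 10 = 1·9 + 1), so t ≡ 5·4 = 20 ≡ 2 (mod 9).
    Then x = 12 + 20·2 = 52, valid modulo lcm(20, 9) = 180: x ≡ 52 (mod 180).
  Combine with x ≡ 6 (mod 14): gcd(180, 14) = 2; 6 - 52 = -46, which IS divisible by 2, so compatible.
    Write x = 52 + 180·t and substitute into x ≡ 6 (mod 14): 180·t ≡ 6 − 52 = -46 (mod 14).
    Divide the congruence (and modulus) by g = 2: 90·t ≡ -23 (mod 7).
    Reduce coefficients mod 7: 6·t ≡ 5 (mod 7).
    The inverse of 6 mod 7 is 6 (since 6·6 = 36 = 5·7 + 1), so t ≡ 6·5 = 30 ≡ 2 (mod 7).
    Then x = 52 + 180·2 = 412, valid modulo lcm(180, 14) = 1260: x ≡ 412 (mod 1260).
Verify: 412 mod 20 = 12, 412 mod 9 = 7, 412 mod 14 = 6.

x ≡ 412 (mod 1260).


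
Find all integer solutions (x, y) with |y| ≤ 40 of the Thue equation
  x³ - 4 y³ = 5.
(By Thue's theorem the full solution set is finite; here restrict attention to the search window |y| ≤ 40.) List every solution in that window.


The equation is x³ - 4y³ = 5. For fixed y, x³ = 4·y³ + 5, so a solution requires the RHS to be a perfect cube.
Strategy: iterate y from -40 to 40, compute RHS = 4·y³ + 5, and check whether it is a (positive or negative) perfect cube.
Check small values of y:
  y = 0: RHS = 5 is not a perfect cube.
  y = 1: RHS = 9 is not a perfect cube.
  y = -1: RHS = 1 = (1)³ ⇒ x = 1 works.
  y = 2: RHS = 37 is not a perfect cube.
  y = -2: RHS = -27 = (-3)³ ⇒ x = -3 works.
  y = 3: RHS = 113 is not a perfect cube.
  y = -3: RHS = -103 is not a perfect cube.
Continuing the search up to |y| = 40 finds no further solutions beyond those listed.
Collected solutions: (1, -1), (-3, -2).

Solutions (with |y| ≤ 40): (1, -1), (-3, -2).


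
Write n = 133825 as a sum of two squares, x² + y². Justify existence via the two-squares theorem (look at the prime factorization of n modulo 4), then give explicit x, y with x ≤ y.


Step 1: Factor n = 133825 = 5^2 · 53 · 101.
Step 2: Check the mod-4 condition on each prime factor: 5 ≡ 1 (mod 4), exponent 2; 53 ≡ 1 (mod 4), exponent 1; 101 ≡ 1 (mod 4), exponent 1.
All primes ≡ 3 (mod 4) appear to even exponent (or don't appear), so by the two-squares theorem n IS expressible as a sum of two squares.
Step 3: Build a representation. Group n = k² · m with k = 5 and m = 53 · 101 = 5353 (a product of primes ≡ 1 (mod 4)); a representation of m scales to one of n via (k·x)² + (k·y)² = k²(x² + y²). Each prime p ≡ 1 (mod 4) is itself a sum of two squares; find a² by testing p − a² for a perfect square:
  53: 53 − 1² = 52, 53 − 2² = 49 = 7² ⇒ 53 = 2² + 7².
  101: 101 − 1² = 100 = 10² ⇒ 101 = 1² + 10².
  Combine using the Brahmagupta–Fibonacci identity (a² + b²)(c² + d²) = (ac − bd)² + (ad + bc)² = (ac + bd)² + (ad − bc)²:
  53 · 101 = 5353: from (2² + 7²)(1² + 10²), take (2·1 − 7·10, 2·10 + 7·1) = (2 − 70, 20 + 7) = (-68, 27); dropping signs (only squares matter) gives (68, 27); check 68² + 27² = 4624 + 729 = 5353 ✓.
  Scale by k = 5: (5·68, 5·27) = (340, 135).
Step 4: Order so x ≤ y and verify: 135² + 340² = 18225 + 115600 = 133825 = n. ✓

n = 133825 = 135² + 340² (one valid representation with x ≤ y).


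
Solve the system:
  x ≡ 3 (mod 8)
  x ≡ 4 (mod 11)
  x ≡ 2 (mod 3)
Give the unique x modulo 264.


Moduli 8, 11, 3 are pairwise coprime; by CRT there is a unique solution modulo M = 8 · 11 · 3 = 264.
Solve pairwise, accumulating the modulus:
  Start with x ≡ 3 (mod 8).
  Combine with x ≡ 4 (mod 11): since gcd(8, 11) = 1, we get a unique residue mod 88.
    Write x = 3 + 8·t and substitute into x ≡ 4 (mod 11): 8·t ≡ 4 − 3 = 1 (mod 11).
    The inverse of 8 mod 11 is 7 (since 8·7 = 56 = 5·11 + 1), so t ≡ 7·1 = 7 ≡ 7 (mod 11).
    Then x = 3 + 8·7 = 59, valid modulo lcm(8, 11) = 88: x ≡ 59 (mod 88).
  Combine with x ≡ 2 (mod 3): since gcd(88, 3) = 1, we get a unique residue mod 264.
    Write x = 59 + 88·t and substitute into x ≡ 2 (mod 3): 88·t ≡ 2 − 59 = -57 (mod 3).
    Reduce coefficients mod 3: 1·t ≡ 0 (mod 3).
    So t ≡ 0 (mod 3).
    Then x = 59 + 88·0 = 59, valid modulo lcm(88, 3) = 264: x ≡ 59 (mod 264).
Verify: 59 mod 8 = 3 ✓, 59 mod 11 = 4 ✓, 59 mod 3 = 2 ✓.

x ≡ 59 (mod 264).


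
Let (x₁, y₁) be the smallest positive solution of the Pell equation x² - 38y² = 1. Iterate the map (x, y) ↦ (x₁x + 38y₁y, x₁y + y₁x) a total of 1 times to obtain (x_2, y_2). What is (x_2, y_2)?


Step 1: Find the fundamental solution (x₁, y₁) of x² - 38y² = 1.
  Expand √38 as a continued fraction. a₀ = ⌊√38⌋ = 6; iterate m_{k+1} = d_k·a_k − m_k, d_{k+1} = (38 − m_{k+1}²)/d_k, a_{k+1} = ⌊(a₀ + m_{k+1})/d_{k+1}⌋ (starting m₀ = 0, d₀ = 1), with convergents p_k = a_k·p_{k-1} + p_{k-2}, q_k = a_k·q_{k-1} + q_{k-2} (p₋₁ = 1, q₋₁ = 0):
  k = 0: a₀ = 6; p₀/q₀ = 6/1; p₀² − 38·q₀² = 36 − 38 = -2.
  k = 1: m = 6, d = 2, a = ⌊(6 + 6)/2⌋ = 6; p/q = (6·6 + 1)/(6·1 + 0) = 37/6; p² − 38·q² = 1369 − 1368 = 1.
  The first convergent with p² − 38·q² = 1 gives the fundamental solution (x₁, y₁) = (37, 6).
Step 2: Apply the recurrence (x_{n+1}, y_{n+1}) = (x₁x_n + 38y₁y_n, x₁y_n + y₁x_n) repeatedly.
  From (x_1, y_1) = (37, 6): x_2 = 37·37 + 38·6·6 = 2737; y_2 = 37·6 + 6·37 = 444.
Step 3: Verify x_2² - 38·y_2² = 7491169 - 7491168 = 1 (should be 1). ✓

(x_1, y_1) = (37, 6); (x_2, y_2) = (2737, 444).


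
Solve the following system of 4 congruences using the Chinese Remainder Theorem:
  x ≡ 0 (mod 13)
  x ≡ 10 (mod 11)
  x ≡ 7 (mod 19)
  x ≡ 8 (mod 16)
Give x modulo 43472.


Product of moduli M = 13 · 11 · 19 · 16 = 43472.
Merge one congruence at a time:
  Start: x ≡ 0 (mod 13).
  Combine with x ≡ 10 (mod 11); new modulus lcm = 143.
    Write x = 0 + 13·t and substitute into x ≡ 10 (mod 11): 13·t ≡ 10 − 0 = 10 (mod 11).
    Reduce coefficients mod 11: 2·t ≡ 10 (mod 11).
    The inverse of 2 mod 11 is 6 (since 2·6 = 12 = 1·11 + 1), so t ≡ 6·10 = 60 ≡ 5 (mod 11).
    Then x = 0 + 13·5 = 65, valid modulo lcm(13, 11) = 143: x ≡ 65 (mod 143).
  Combine with x ≡ 7 (mod 19); new modulus lcm = 2717.
    Write x = 65 + 143·t and substitute into x ≡ 7 (mod 19): 143·t ≡ 7 − 65 = -58 (mod 19).
    Reduce coefficients mod 19: 10·t ≡ 18 (mod 19).
    The inverse of 10 mod 19 is 2 (since 10·2 = 20 = 1·19 + 1), so t ≡ 2·18 = 36 ≡ 17 (mod 19).
    Then x = 65 + 143·17 = 2496, valid modulo lcm(143, 19) = 2717: x ≡ 2496 (mod 2717).
  Combine with x ≡ 8 (mod 16); new modulus lcm = 43472.
    Write x = 2496 + 2717·t and substitute into x ≡ 8 (mod 16): 2717·t ≡ 8 − 2496 = -2488 (mod 16).
    Reduce coefficients mod 16: 13·t ≡ 8 (mod 16).
    The inverse of 13 mod 16 is 5 (since 13·5 = 65 = 4·16 + 1), so t ≡ 5·8 = 40 ≡ 8 (mod 16).
    Then x = 2496 + 2717·8 = 24232, valid modulo lcm(2717, 16) = 43472: x ≡ 24232 (mod 43472).
Verify against each original: 24232 mod 13 = 0, 24232 mod 11 = 10, 24232 mod 19 = 7, 24232 mod 16 = 8.

x ≡ 24232 (mod 43472).


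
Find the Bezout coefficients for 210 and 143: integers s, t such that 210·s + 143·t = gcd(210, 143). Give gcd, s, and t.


Euclidean algorithm on (210, 143) — divide until remainder is 0:
  210 = 1 · 143 + 67
  143 = 2 · 67 + 9
  67 = 7 · 9 + 4
  9 = 2 · 4 + 1
  4 = 4 · 1 + 0
gcd(210, 143) = 1.
Track Bezout coefficients alongside the remainders: start with r₀ = 210 = a·1 + b·0 (s = 1, t = 0) and r₁ = 143 = a·0 + b·1 (s = 0, t = 1); each new remainder r_{k+1} = r_{k-1} − q_k·r_k inherits s_{k+1} = s_{k-1} − q_k·s_k, t_{k+1} = t_{k-1} − q_k·t_k, so r_k = a·s_k + b·t_k at every step:
  q = 1: r = 67, s = 1 − 1·0 = 1, t = 0 − 1·1 = -1  (check: 210·1 + 143·(-1) = 67)
  q = 2: r = 9, s = 0 − 2·1 = -2, t = 1 − 2·(-1) = 3  (check: 210·(-2) + 143·3 = 9)
  q = 7: r = 4, s = 1 − 7·(-2) = 15, t = -1 − 7·3 = -22  (check: 210·15 + 143·(-22) = 4)
  q = 2: r = 1, s = -2 − 2·15 = -32, t = 3 − 2·(-22) = 47  (check: 210·(-32) + 143·47 = 1)
The row with r = 1 (the gcd) gives the Bezout coefficients s = -32, t = 47.
Result: 210 · (-32) + 143 · (47) = 1.

gcd(210, 143) = 1; s = -32, t = 47 (check: 210·(-32) + 143·47 = 1).


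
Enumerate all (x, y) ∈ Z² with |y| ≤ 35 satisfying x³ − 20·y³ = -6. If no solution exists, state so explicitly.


The equation is x³ - 20y³ = -6. For fixed y, x³ = 20·y³ − 6, so a solution requires the RHS to be a perfect cube.
Strategy: iterate y from -35 to 35, compute RHS = 20·y³ − 6, and check whether it is a (positive or negative) perfect cube.
Check small values of y:
  y = 0: RHS = -6 is not a perfect cube.
  y = 1: RHS = 14 is not a perfect cube.
  y = -1: RHS = -26 is not a perfect cube.
  y = 2: RHS = 154 is not a perfect cube.
  y = -2: RHS = -166 is not a perfect cube.
  y = 3: RHS = 534 is not a perfect cube.
  y = -3: RHS = -546 is not a perfect cube.
Continuing the search up to |y| = 35 finds no solutions either.
No (x, y) in the scanned range satisfies the equation.

No integer solutions with |y| ≤ 35.


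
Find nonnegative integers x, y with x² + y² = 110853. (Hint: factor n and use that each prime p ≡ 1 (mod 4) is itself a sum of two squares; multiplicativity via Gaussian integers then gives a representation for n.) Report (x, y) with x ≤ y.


Step 1: Factor n = 110853 = 3^2 · 109 · 113.
Step 2: Check the mod-4 condition on each prime factor: 3 ≡ 3 (mod 4), exponent 2 (must be even); 109 ≡ 1 (mod 4), exponent 1; 113 ≡ 1 (mod 4), exponent 1.
All primes ≡ 3 (mod 4) appear to even exponent (or don't appear), so by the two-squares theorem n IS expressible as a sum of two squares.
Step 3: Build a representation. Group n = k² · m with k = 3 and m = 109 · 113 = 12317 (a product of primes ≡ 1 (mod 4)); a representation of m scales to one of n via (k·x)² + (k·y)² = k²(x² + y²). Each prime p ≡ 1 (mod 4) is itself a sum of two squares; find a² by testing p − a² for a perfect square:
  109: 109 − 1² = 108, 109 − 2² = 105, 109 − 3² = 100 = 10² ⇒ 109 = 3² + 10².
  113: 113 − 1² = 112, 113 − 2² = 109, 113 − 3² = 104, 113 − 4² = 97, 113 − 5² = 88, 113 − 6² = 77, 113 − 7² = 64 = 8² ⇒ 113 = 7² + 8².
  Combine using the Brahmagupta–Fibonacci identity (a² + b²)(c² + d²) = (ac − bd)² + (ad + bc)² = (ac + bd)² + (ad − bc)²:
  109 · 113 = 12317: from (3² + 10²)(7² + 8²), take (3·7 − 10·8, 3·8 + 10·7) = (21 − 80, 24 + 70) = (-59, 94); dropping signs (only squares matter) gives (59, 94); check 59² + 94² = 3481 + 8836 = 12317 ✓.
  Scale by k = 3: (3·59, 3·94) = (177, 282).
Step 4: Order so x ≤ y and verify: 177² + 282² = 31329 + 79524 = 110853 = n. ✓

n = 110853 = 177² + 282² (one valid representation with x ≤ y).
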